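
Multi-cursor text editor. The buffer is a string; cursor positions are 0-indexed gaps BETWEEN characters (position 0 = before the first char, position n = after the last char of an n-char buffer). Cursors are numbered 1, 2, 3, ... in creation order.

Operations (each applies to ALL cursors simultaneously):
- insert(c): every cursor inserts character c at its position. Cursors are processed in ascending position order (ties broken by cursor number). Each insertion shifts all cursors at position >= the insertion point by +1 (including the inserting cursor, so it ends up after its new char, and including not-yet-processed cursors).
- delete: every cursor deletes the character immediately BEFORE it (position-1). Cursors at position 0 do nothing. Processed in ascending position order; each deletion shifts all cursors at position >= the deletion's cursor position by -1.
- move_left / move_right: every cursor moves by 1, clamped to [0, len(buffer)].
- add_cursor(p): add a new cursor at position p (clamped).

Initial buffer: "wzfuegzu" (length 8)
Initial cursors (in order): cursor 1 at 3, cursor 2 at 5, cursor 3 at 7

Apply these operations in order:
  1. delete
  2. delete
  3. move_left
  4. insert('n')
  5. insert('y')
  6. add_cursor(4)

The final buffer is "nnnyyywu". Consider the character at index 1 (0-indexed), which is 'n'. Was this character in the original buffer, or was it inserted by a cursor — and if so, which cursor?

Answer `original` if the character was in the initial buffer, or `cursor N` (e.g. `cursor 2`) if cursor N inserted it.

Answer: cursor 2

Derivation:
After op 1 (delete): buffer="wzugu" (len 5), cursors c1@2 c2@3 c3@4, authorship .....
After op 2 (delete): buffer="wu" (len 2), cursors c1@1 c2@1 c3@1, authorship ..
After op 3 (move_left): buffer="wu" (len 2), cursors c1@0 c2@0 c3@0, authorship ..
After op 4 (insert('n')): buffer="nnnwu" (len 5), cursors c1@3 c2@3 c3@3, authorship 123..
After op 5 (insert('y')): buffer="nnnyyywu" (len 8), cursors c1@6 c2@6 c3@6, authorship 123123..
After op 6 (add_cursor(4)): buffer="nnnyyywu" (len 8), cursors c4@4 c1@6 c2@6 c3@6, authorship 123123..
Authorship (.=original, N=cursor N): 1 2 3 1 2 3 . .
Index 1: author = 2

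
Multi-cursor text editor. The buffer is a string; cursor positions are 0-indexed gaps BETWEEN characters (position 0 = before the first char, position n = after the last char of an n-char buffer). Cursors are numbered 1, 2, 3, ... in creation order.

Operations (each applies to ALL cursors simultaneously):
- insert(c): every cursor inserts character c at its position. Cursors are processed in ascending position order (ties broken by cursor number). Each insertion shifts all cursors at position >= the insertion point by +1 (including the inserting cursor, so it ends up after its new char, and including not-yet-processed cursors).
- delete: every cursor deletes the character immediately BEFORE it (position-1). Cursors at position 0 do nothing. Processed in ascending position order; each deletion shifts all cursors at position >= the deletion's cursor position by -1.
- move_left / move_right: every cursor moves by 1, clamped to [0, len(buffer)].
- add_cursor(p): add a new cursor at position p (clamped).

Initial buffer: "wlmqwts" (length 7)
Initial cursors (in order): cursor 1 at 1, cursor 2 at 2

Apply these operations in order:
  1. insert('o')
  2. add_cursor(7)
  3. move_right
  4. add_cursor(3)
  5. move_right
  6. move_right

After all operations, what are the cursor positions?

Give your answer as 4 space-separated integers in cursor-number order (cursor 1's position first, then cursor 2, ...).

Answer: 5 7 9 5

Derivation:
After op 1 (insert('o')): buffer="wolomqwts" (len 9), cursors c1@2 c2@4, authorship .1.2.....
After op 2 (add_cursor(7)): buffer="wolomqwts" (len 9), cursors c1@2 c2@4 c3@7, authorship .1.2.....
After op 3 (move_right): buffer="wolomqwts" (len 9), cursors c1@3 c2@5 c3@8, authorship .1.2.....
After op 4 (add_cursor(3)): buffer="wolomqwts" (len 9), cursors c1@3 c4@3 c2@5 c3@8, authorship .1.2.....
After op 5 (move_right): buffer="wolomqwts" (len 9), cursors c1@4 c4@4 c2@6 c3@9, authorship .1.2.....
After op 6 (move_right): buffer="wolomqwts" (len 9), cursors c1@5 c4@5 c2@7 c3@9, authorship .1.2.....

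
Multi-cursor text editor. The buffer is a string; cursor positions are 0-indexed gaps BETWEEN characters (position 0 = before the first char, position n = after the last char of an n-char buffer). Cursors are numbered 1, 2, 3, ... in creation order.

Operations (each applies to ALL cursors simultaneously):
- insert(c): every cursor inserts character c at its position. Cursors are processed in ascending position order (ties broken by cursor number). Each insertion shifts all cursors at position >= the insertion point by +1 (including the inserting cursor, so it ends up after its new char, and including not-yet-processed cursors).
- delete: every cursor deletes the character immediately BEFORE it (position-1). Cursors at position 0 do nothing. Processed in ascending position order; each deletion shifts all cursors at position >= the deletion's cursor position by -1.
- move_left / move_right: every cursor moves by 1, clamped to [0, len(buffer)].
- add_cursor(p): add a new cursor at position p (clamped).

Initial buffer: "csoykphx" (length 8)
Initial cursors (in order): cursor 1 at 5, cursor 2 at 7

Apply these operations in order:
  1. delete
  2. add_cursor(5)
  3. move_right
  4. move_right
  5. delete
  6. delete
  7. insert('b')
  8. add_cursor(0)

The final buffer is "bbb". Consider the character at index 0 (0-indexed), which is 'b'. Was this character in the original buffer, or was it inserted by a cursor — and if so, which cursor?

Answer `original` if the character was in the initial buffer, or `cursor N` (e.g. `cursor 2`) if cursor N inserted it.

After op 1 (delete): buffer="csoypx" (len 6), cursors c1@4 c2@5, authorship ......
After op 2 (add_cursor(5)): buffer="csoypx" (len 6), cursors c1@4 c2@5 c3@5, authorship ......
After op 3 (move_right): buffer="csoypx" (len 6), cursors c1@5 c2@6 c3@6, authorship ......
After op 4 (move_right): buffer="csoypx" (len 6), cursors c1@6 c2@6 c3@6, authorship ......
After op 5 (delete): buffer="cso" (len 3), cursors c1@3 c2@3 c3@3, authorship ...
After op 6 (delete): buffer="" (len 0), cursors c1@0 c2@0 c3@0, authorship 
After op 7 (insert('b')): buffer="bbb" (len 3), cursors c1@3 c2@3 c3@3, authorship 123
After op 8 (add_cursor(0)): buffer="bbb" (len 3), cursors c4@0 c1@3 c2@3 c3@3, authorship 123
Authorship (.=original, N=cursor N): 1 2 3
Index 0: author = 1

Answer: cursor 1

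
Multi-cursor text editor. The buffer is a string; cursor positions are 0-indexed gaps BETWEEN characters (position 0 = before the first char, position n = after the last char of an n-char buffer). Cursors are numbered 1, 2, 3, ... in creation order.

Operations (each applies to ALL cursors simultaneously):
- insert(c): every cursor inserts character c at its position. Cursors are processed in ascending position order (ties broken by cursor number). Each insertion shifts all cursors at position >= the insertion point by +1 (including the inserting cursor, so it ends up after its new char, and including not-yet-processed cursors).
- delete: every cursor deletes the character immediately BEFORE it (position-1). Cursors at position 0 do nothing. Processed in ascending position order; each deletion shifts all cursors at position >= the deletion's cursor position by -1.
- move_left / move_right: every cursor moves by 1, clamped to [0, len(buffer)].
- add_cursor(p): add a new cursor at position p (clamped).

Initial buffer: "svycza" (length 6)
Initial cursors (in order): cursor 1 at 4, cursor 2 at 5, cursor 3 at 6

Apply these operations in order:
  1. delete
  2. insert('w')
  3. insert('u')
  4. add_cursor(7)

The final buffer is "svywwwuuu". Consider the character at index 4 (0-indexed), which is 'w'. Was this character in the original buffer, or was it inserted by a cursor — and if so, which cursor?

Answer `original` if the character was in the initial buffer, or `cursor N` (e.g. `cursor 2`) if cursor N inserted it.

After op 1 (delete): buffer="svy" (len 3), cursors c1@3 c2@3 c3@3, authorship ...
After op 2 (insert('w')): buffer="svywww" (len 6), cursors c1@6 c2@6 c3@6, authorship ...123
After op 3 (insert('u')): buffer="svywwwuuu" (len 9), cursors c1@9 c2@9 c3@9, authorship ...123123
After op 4 (add_cursor(7)): buffer="svywwwuuu" (len 9), cursors c4@7 c1@9 c2@9 c3@9, authorship ...123123
Authorship (.=original, N=cursor N): . . . 1 2 3 1 2 3
Index 4: author = 2

Answer: cursor 2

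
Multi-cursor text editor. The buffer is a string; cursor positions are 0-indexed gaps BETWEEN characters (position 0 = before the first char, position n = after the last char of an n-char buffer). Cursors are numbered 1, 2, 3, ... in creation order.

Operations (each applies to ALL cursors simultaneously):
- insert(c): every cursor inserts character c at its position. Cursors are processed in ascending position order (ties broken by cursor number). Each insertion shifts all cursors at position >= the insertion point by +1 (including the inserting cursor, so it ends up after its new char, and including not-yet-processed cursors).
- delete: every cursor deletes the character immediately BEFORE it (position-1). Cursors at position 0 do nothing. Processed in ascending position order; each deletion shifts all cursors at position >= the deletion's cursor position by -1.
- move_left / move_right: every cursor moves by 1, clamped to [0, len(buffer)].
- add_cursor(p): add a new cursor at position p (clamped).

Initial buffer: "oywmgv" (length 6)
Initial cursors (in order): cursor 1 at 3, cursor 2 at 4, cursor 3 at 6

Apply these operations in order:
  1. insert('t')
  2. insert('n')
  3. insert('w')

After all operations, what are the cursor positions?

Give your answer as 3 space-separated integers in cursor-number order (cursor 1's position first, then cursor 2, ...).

After op 1 (insert('t')): buffer="oywtmtgvt" (len 9), cursors c1@4 c2@6 c3@9, authorship ...1.2..3
After op 2 (insert('n')): buffer="oywtnmtngvtn" (len 12), cursors c1@5 c2@8 c3@12, authorship ...11.22..33
After op 3 (insert('w')): buffer="oywtnwmtnwgvtnw" (len 15), cursors c1@6 c2@10 c3@15, authorship ...111.222..333

Answer: 6 10 15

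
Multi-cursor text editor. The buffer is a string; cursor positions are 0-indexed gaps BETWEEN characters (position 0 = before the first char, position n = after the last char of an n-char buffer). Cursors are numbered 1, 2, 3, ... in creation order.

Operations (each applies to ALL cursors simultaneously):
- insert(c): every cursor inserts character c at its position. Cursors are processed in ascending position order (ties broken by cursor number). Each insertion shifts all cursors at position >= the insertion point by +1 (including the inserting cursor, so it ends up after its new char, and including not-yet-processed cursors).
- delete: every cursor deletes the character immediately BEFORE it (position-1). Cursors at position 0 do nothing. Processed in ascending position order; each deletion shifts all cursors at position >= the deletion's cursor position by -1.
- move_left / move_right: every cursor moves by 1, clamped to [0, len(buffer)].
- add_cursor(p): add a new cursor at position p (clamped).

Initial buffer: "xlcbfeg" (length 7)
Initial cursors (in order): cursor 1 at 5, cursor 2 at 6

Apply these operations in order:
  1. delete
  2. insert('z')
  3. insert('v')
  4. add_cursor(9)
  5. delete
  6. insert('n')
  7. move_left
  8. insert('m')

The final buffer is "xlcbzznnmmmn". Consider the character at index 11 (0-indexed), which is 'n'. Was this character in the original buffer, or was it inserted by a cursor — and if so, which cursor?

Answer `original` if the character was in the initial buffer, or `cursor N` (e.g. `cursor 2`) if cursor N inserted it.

After op 1 (delete): buffer="xlcbg" (len 5), cursors c1@4 c2@4, authorship .....
After op 2 (insert('z')): buffer="xlcbzzg" (len 7), cursors c1@6 c2@6, authorship ....12.
After op 3 (insert('v')): buffer="xlcbzzvvg" (len 9), cursors c1@8 c2@8, authorship ....1212.
After op 4 (add_cursor(9)): buffer="xlcbzzvvg" (len 9), cursors c1@8 c2@8 c3@9, authorship ....1212.
After op 5 (delete): buffer="xlcbzz" (len 6), cursors c1@6 c2@6 c3@6, authorship ....12
After op 6 (insert('n')): buffer="xlcbzznnn" (len 9), cursors c1@9 c2@9 c3@9, authorship ....12123
After op 7 (move_left): buffer="xlcbzznnn" (len 9), cursors c1@8 c2@8 c3@8, authorship ....12123
After op 8 (insert('m')): buffer="xlcbzznnmmmn" (len 12), cursors c1@11 c2@11 c3@11, authorship ....12121233
Authorship (.=original, N=cursor N): . . . . 1 2 1 2 1 2 3 3
Index 11: author = 3

Answer: cursor 3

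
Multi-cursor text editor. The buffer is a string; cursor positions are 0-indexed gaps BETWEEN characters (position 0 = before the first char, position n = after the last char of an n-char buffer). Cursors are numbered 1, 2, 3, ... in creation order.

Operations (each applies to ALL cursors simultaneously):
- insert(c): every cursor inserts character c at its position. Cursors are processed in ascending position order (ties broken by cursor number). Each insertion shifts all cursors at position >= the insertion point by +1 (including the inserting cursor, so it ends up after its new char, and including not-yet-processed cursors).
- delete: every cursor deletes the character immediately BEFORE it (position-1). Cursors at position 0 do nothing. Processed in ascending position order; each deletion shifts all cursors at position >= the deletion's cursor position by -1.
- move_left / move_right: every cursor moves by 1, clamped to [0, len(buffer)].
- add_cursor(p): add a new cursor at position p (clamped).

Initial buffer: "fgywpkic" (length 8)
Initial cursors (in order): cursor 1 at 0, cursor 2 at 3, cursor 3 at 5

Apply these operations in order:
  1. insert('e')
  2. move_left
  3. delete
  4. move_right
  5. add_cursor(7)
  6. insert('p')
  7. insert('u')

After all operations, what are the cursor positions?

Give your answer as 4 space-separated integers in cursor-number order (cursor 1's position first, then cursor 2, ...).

After op 1 (insert('e')): buffer="efgyewpekic" (len 11), cursors c1@1 c2@5 c3@8, authorship 1...2..3...
After op 2 (move_left): buffer="efgyewpekic" (len 11), cursors c1@0 c2@4 c3@7, authorship 1...2..3...
After op 3 (delete): buffer="efgewekic" (len 9), cursors c1@0 c2@3 c3@5, authorship 1..2.3...
After op 4 (move_right): buffer="efgewekic" (len 9), cursors c1@1 c2@4 c3@6, authorship 1..2.3...
After op 5 (add_cursor(7)): buffer="efgewekic" (len 9), cursors c1@1 c2@4 c3@6 c4@7, authorship 1..2.3...
After op 6 (insert('p')): buffer="epfgepwepkpic" (len 13), cursors c1@2 c2@6 c3@9 c4@11, authorship 11..22.33.4..
After op 7 (insert('u')): buffer="epufgepuwepukpuic" (len 17), cursors c1@3 c2@8 c3@12 c4@15, authorship 111..222.333.44..

Answer: 3 8 12 15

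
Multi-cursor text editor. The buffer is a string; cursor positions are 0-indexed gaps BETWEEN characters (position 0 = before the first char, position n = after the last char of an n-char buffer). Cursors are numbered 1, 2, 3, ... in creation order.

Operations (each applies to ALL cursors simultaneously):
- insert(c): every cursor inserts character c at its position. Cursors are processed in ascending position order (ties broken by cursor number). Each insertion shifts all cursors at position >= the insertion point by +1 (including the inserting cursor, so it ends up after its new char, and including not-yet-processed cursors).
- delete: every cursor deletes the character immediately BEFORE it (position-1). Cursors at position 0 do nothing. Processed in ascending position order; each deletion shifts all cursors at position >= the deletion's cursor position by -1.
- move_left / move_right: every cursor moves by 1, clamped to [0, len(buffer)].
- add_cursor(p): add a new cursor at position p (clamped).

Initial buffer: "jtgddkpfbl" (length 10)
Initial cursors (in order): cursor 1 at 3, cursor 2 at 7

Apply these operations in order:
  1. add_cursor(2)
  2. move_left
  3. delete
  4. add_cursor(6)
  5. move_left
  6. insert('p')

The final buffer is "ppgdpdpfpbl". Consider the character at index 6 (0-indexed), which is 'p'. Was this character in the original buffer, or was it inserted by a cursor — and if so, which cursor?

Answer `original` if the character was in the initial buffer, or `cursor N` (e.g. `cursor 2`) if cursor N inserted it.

Answer: original

Derivation:
After op 1 (add_cursor(2)): buffer="jtgddkpfbl" (len 10), cursors c3@2 c1@3 c2@7, authorship ..........
After op 2 (move_left): buffer="jtgddkpfbl" (len 10), cursors c3@1 c1@2 c2@6, authorship ..........
After op 3 (delete): buffer="gddpfbl" (len 7), cursors c1@0 c3@0 c2@3, authorship .......
After op 4 (add_cursor(6)): buffer="gddpfbl" (len 7), cursors c1@0 c3@0 c2@3 c4@6, authorship .......
After op 5 (move_left): buffer="gddpfbl" (len 7), cursors c1@0 c3@0 c2@2 c4@5, authorship .......
After op 6 (insert('p')): buffer="ppgdpdpfpbl" (len 11), cursors c1@2 c3@2 c2@5 c4@9, authorship 13..2...4..
Authorship (.=original, N=cursor N): 1 3 . . 2 . . . 4 . .
Index 6: author = original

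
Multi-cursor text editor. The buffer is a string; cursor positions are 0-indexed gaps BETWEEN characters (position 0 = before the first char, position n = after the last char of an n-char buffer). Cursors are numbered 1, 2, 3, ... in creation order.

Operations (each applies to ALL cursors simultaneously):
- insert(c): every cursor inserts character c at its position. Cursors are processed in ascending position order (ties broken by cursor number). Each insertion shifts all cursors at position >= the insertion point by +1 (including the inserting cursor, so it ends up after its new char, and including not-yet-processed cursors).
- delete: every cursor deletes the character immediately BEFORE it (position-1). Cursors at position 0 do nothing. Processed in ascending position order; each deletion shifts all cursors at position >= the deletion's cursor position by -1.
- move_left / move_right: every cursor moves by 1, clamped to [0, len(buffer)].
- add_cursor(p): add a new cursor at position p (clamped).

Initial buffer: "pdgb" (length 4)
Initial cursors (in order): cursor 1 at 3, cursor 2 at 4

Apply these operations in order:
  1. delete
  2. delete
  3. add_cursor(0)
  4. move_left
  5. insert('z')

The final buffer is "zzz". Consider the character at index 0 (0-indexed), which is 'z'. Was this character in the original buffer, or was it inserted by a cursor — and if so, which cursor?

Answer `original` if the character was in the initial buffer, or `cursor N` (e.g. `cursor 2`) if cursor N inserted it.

After op 1 (delete): buffer="pd" (len 2), cursors c1@2 c2@2, authorship ..
After op 2 (delete): buffer="" (len 0), cursors c1@0 c2@0, authorship 
After op 3 (add_cursor(0)): buffer="" (len 0), cursors c1@0 c2@0 c3@0, authorship 
After op 4 (move_left): buffer="" (len 0), cursors c1@0 c2@0 c3@0, authorship 
After op 5 (insert('z')): buffer="zzz" (len 3), cursors c1@3 c2@3 c3@3, authorship 123
Authorship (.=original, N=cursor N): 1 2 3
Index 0: author = 1

Answer: cursor 1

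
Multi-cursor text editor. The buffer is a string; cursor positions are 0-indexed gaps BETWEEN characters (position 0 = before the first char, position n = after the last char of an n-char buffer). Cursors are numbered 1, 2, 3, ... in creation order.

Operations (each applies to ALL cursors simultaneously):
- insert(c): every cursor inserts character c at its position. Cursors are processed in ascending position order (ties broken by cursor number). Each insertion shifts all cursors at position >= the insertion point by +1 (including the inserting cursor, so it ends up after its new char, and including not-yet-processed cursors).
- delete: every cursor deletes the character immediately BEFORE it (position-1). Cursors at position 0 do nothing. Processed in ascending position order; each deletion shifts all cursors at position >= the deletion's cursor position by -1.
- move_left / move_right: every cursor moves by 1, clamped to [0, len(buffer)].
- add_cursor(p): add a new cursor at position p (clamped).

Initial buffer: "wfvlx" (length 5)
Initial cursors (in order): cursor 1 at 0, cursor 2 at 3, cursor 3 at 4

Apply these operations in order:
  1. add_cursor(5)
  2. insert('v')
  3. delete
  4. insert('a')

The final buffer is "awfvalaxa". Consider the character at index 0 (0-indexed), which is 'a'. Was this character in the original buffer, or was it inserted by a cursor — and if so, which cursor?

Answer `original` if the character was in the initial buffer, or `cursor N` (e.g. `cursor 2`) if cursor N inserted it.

After op 1 (add_cursor(5)): buffer="wfvlx" (len 5), cursors c1@0 c2@3 c3@4 c4@5, authorship .....
After op 2 (insert('v')): buffer="vwfvvlvxv" (len 9), cursors c1@1 c2@5 c3@7 c4@9, authorship 1...2.3.4
After op 3 (delete): buffer="wfvlx" (len 5), cursors c1@0 c2@3 c3@4 c4@5, authorship .....
After op 4 (insert('a')): buffer="awfvalaxa" (len 9), cursors c1@1 c2@5 c3@7 c4@9, authorship 1...2.3.4
Authorship (.=original, N=cursor N): 1 . . . 2 . 3 . 4
Index 0: author = 1

Answer: cursor 1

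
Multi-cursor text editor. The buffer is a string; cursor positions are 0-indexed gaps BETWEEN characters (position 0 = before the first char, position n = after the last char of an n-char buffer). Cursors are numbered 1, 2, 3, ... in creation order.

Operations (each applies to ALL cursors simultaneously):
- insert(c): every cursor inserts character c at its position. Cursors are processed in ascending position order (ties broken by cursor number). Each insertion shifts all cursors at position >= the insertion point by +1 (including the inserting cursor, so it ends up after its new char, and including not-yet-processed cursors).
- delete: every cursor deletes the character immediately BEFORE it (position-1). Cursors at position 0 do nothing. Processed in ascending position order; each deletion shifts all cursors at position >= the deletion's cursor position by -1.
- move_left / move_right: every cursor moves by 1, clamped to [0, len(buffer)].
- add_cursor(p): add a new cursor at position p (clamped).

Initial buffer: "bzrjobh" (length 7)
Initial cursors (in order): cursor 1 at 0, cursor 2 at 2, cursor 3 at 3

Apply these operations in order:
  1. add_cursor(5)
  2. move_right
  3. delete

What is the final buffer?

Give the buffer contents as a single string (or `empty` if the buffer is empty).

Answer: zoh

Derivation:
After op 1 (add_cursor(5)): buffer="bzrjobh" (len 7), cursors c1@0 c2@2 c3@3 c4@5, authorship .......
After op 2 (move_right): buffer="bzrjobh" (len 7), cursors c1@1 c2@3 c3@4 c4@6, authorship .......
After op 3 (delete): buffer="zoh" (len 3), cursors c1@0 c2@1 c3@1 c4@2, authorship ...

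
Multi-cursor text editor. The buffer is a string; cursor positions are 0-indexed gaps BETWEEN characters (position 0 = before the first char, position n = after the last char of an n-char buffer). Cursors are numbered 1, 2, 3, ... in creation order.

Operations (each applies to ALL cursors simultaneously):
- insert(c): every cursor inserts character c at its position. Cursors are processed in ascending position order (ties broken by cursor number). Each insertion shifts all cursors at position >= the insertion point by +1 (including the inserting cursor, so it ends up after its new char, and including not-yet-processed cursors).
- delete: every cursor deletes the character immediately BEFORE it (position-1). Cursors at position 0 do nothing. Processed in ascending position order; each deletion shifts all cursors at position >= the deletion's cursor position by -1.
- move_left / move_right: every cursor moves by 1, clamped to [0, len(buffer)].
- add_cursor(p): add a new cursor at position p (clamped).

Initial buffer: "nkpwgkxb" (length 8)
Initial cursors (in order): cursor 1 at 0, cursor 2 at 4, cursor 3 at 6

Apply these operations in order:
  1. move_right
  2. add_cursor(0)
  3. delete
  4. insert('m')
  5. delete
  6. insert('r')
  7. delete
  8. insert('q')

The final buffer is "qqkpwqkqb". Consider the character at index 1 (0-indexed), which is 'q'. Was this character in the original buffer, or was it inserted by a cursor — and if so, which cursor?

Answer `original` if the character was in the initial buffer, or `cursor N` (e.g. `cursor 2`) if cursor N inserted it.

After op 1 (move_right): buffer="nkpwgkxb" (len 8), cursors c1@1 c2@5 c3@7, authorship ........
After op 2 (add_cursor(0)): buffer="nkpwgkxb" (len 8), cursors c4@0 c1@1 c2@5 c3@7, authorship ........
After op 3 (delete): buffer="kpwkb" (len 5), cursors c1@0 c4@0 c2@3 c3@4, authorship .....
After op 4 (insert('m')): buffer="mmkpwmkmb" (len 9), cursors c1@2 c4@2 c2@6 c3@8, authorship 14...2.3.
After op 5 (delete): buffer="kpwkb" (len 5), cursors c1@0 c4@0 c2@3 c3@4, authorship .....
After op 6 (insert('r')): buffer="rrkpwrkrb" (len 9), cursors c1@2 c4@2 c2@6 c3@8, authorship 14...2.3.
After op 7 (delete): buffer="kpwkb" (len 5), cursors c1@0 c4@0 c2@3 c3@4, authorship .....
After op 8 (insert('q')): buffer="qqkpwqkqb" (len 9), cursors c1@2 c4@2 c2@6 c3@8, authorship 14...2.3.
Authorship (.=original, N=cursor N): 1 4 . . . 2 . 3 .
Index 1: author = 4

Answer: cursor 4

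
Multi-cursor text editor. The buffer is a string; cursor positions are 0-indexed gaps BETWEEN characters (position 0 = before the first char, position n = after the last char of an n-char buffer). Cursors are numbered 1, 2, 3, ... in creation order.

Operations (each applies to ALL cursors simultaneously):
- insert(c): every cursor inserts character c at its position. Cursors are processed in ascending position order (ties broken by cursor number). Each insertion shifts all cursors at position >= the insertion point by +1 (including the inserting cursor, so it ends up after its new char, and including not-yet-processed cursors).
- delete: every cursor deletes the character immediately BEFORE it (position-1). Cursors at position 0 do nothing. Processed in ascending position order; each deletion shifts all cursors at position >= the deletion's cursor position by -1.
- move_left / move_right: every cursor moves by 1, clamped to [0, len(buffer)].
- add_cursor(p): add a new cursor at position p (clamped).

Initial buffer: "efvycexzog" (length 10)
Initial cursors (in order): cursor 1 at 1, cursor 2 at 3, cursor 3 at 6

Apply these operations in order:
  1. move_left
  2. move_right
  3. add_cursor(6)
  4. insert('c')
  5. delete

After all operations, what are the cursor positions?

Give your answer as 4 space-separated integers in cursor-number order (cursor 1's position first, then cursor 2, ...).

Answer: 1 3 6 6

Derivation:
After op 1 (move_left): buffer="efvycexzog" (len 10), cursors c1@0 c2@2 c3@5, authorship ..........
After op 2 (move_right): buffer="efvycexzog" (len 10), cursors c1@1 c2@3 c3@6, authorship ..........
After op 3 (add_cursor(6)): buffer="efvycexzog" (len 10), cursors c1@1 c2@3 c3@6 c4@6, authorship ..........
After op 4 (insert('c')): buffer="ecfvcyceccxzog" (len 14), cursors c1@2 c2@5 c3@10 c4@10, authorship .1..2...34....
After op 5 (delete): buffer="efvycexzog" (len 10), cursors c1@1 c2@3 c3@6 c4@6, authorship ..........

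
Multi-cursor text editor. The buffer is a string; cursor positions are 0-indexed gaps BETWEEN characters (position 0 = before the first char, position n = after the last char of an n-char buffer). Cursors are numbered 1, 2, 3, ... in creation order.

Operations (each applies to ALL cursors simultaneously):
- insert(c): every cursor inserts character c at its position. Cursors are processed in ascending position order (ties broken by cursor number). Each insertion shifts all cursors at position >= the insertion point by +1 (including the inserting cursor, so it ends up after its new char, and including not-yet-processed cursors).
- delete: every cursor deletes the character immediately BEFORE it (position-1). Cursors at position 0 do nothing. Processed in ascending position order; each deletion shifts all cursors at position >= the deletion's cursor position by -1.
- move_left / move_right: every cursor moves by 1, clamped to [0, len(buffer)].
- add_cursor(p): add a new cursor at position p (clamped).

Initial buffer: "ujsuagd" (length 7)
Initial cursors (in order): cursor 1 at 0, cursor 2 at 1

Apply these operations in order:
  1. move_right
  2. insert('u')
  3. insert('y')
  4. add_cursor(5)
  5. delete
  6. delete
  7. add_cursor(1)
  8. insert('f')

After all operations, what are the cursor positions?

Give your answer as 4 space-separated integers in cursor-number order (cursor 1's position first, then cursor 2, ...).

After op 1 (move_right): buffer="ujsuagd" (len 7), cursors c1@1 c2@2, authorship .......
After op 2 (insert('u')): buffer="uujusuagd" (len 9), cursors c1@2 c2@4, authorship .1.2.....
After op 3 (insert('y')): buffer="uuyjuysuagd" (len 11), cursors c1@3 c2@6, authorship .11.22.....
After op 4 (add_cursor(5)): buffer="uuyjuysuagd" (len 11), cursors c1@3 c3@5 c2@6, authorship .11.22.....
After op 5 (delete): buffer="uujsuagd" (len 8), cursors c1@2 c2@3 c3@3, authorship .1......
After op 6 (delete): buffer="suagd" (len 5), cursors c1@0 c2@0 c3@0, authorship .....
After op 7 (add_cursor(1)): buffer="suagd" (len 5), cursors c1@0 c2@0 c3@0 c4@1, authorship .....
After op 8 (insert('f')): buffer="fffsfuagd" (len 9), cursors c1@3 c2@3 c3@3 c4@5, authorship 123.4....

Answer: 3 3 3 5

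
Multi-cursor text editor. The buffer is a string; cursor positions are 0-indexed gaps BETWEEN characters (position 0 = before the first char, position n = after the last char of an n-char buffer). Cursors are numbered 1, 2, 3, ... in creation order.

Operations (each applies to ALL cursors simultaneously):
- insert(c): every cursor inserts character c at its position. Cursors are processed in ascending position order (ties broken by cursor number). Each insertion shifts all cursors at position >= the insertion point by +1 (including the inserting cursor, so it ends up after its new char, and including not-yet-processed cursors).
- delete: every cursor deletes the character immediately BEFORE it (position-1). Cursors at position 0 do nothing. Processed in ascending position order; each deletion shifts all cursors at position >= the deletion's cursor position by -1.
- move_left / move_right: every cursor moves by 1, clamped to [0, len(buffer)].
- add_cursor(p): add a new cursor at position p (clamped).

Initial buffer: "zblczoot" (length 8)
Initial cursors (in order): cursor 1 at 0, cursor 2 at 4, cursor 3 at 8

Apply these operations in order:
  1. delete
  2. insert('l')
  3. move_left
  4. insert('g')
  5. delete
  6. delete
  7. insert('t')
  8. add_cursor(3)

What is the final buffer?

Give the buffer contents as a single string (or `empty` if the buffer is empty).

After op 1 (delete): buffer="zblzoo" (len 6), cursors c1@0 c2@3 c3@6, authorship ......
After op 2 (insert('l')): buffer="lzbllzool" (len 9), cursors c1@1 c2@5 c3@9, authorship 1...2...3
After op 3 (move_left): buffer="lzbllzool" (len 9), cursors c1@0 c2@4 c3@8, authorship 1...2...3
After op 4 (insert('g')): buffer="glzblglzoogl" (len 12), cursors c1@1 c2@6 c3@11, authorship 11...22...33
After op 5 (delete): buffer="lzbllzool" (len 9), cursors c1@0 c2@4 c3@8, authorship 1...2...3
After op 6 (delete): buffer="lzblzol" (len 7), cursors c1@0 c2@3 c3@6, authorship 1..2..3
After op 7 (insert('t')): buffer="tlzbtlzotl" (len 10), cursors c1@1 c2@5 c3@9, authorship 11..22..33
After op 8 (add_cursor(3)): buffer="tlzbtlzotl" (len 10), cursors c1@1 c4@3 c2@5 c3@9, authorship 11..22..33

Answer: tlzbtlzotl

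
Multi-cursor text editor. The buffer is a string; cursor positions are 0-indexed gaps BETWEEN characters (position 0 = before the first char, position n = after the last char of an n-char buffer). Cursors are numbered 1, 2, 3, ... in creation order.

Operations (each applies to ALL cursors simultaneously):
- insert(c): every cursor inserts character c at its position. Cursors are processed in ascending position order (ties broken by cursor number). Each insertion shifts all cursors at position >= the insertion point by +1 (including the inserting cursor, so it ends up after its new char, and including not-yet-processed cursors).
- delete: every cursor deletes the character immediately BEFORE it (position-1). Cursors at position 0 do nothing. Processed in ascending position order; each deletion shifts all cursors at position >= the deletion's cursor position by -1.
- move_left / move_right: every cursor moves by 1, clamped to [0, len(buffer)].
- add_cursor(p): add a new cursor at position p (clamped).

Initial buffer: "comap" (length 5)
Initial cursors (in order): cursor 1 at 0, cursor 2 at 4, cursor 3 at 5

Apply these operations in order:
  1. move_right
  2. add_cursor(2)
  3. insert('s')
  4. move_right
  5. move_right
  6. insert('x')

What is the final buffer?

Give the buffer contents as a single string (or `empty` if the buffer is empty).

Answer: csosxmaxpssxx

Derivation:
After op 1 (move_right): buffer="comap" (len 5), cursors c1@1 c2@5 c3@5, authorship .....
After op 2 (add_cursor(2)): buffer="comap" (len 5), cursors c1@1 c4@2 c2@5 c3@5, authorship .....
After op 3 (insert('s')): buffer="csosmapss" (len 9), cursors c1@2 c4@4 c2@9 c3@9, authorship .1.4...23
After op 4 (move_right): buffer="csosmapss" (len 9), cursors c1@3 c4@5 c2@9 c3@9, authorship .1.4...23
After op 5 (move_right): buffer="csosmapss" (len 9), cursors c1@4 c4@6 c2@9 c3@9, authorship .1.4...23
After op 6 (insert('x')): buffer="csosxmaxpssxx" (len 13), cursors c1@5 c4@8 c2@13 c3@13, authorship .1.41..4.2323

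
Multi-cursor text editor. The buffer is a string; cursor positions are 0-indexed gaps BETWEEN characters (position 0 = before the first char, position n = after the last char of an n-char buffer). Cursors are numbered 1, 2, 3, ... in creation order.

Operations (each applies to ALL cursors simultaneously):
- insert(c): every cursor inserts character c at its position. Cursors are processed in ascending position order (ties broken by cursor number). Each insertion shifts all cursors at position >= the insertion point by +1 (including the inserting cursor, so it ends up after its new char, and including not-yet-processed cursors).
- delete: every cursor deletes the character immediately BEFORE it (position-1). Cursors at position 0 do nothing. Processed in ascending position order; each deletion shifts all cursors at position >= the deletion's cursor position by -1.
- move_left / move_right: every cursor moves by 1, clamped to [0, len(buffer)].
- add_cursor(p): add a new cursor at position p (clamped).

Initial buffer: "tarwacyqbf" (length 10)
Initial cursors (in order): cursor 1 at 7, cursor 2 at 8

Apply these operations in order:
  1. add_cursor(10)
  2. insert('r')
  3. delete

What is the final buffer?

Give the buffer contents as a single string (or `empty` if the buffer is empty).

Answer: tarwacyqbf

Derivation:
After op 1 (add_cursor(10)): buffer="tarwacyqbf" (len 10), cursors c1@7 c2@8 c3@10, authorship ..........
After op 2 (insert('r')): buffer="tarwacyrqrbfr" (len 13), cursors c1@8 c2@10 c3@13, authorship .......1.2..3
After op 3 (delete): buffer="tarwacyqbf" (len 10), cursors c1@7 c2@8 c3@10, authorship ..........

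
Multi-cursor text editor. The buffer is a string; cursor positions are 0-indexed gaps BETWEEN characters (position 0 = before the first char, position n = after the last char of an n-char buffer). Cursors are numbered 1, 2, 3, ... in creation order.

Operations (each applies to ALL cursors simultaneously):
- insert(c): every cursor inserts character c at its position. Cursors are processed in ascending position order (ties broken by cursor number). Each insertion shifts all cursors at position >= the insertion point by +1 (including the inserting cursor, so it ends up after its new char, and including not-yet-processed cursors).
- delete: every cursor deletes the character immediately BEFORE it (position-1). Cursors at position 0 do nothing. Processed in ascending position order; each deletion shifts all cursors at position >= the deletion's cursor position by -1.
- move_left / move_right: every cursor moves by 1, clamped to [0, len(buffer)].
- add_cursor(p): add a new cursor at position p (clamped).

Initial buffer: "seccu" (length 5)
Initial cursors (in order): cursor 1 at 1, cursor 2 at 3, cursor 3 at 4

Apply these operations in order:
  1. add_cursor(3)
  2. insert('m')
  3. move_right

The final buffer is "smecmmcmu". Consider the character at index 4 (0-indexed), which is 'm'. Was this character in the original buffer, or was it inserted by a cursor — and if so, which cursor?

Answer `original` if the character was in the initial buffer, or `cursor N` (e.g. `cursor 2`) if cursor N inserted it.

Answer: cursor 2

Derivation:
After op 1 (add_cursor(3)): buffer="seccu" (len 5), cursors c1@1 c2@3 c4@3 c3@4, authorship .....
After op 2 (insert('m')): buffer="smecmmcmu" (len 9), cursors c1@2 c2@6 c4@6 c3@8, authorship .1..24.3.
After op 3 (move_right): buffer="smecmmcmu" (len 9), cursors c1@3 c2@7 c4@7 c3@9, authorship .1..24.3.
Authorship (.=original, N=cursor N): . 1 . . 2 4 . 3 .
Index 4: author = 2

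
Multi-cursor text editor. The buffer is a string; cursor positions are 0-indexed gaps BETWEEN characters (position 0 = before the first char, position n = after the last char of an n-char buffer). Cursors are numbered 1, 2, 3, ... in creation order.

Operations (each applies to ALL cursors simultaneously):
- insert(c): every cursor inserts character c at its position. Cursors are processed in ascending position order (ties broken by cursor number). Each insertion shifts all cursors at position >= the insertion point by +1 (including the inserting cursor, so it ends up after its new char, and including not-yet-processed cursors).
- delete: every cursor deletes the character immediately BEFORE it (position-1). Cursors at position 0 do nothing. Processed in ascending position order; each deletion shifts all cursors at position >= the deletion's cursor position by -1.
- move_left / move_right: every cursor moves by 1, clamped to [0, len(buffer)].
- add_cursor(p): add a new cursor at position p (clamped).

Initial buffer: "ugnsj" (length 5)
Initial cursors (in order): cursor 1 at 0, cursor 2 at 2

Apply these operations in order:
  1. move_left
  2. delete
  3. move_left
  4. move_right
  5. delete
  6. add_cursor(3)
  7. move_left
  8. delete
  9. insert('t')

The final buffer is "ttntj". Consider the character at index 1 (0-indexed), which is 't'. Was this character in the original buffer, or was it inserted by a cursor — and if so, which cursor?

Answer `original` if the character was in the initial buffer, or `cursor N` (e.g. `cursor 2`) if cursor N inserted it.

After op 1 (move_left): buffer="ugnsj" (len 5), cursors c1@0 c2@1, authorship .....
After op 2 (delete): buffer="gnsj" (len 4), cursors c1@0 c2@0, authorship ....
After op 3 (move_left): buffer="gnsj" (len 4), cursors c1@0 c2@0, authorship ....
After op 4 (move_right): buffer="gnsj" (len 4), cursors c1@1 c2@1, authorship ....
After op 5 (delete): buffer="nsj" (len 3), cursors c1@0 c2@0, authorship ...
After op 6 (add_cursor(3)): buffer="nsj" (len 3), cursors c1@0 c2@0 c3@3, authorship ...
After op 7 (move_left): buffer="nsj" (len 3), cursors c1@0 c2@0 c3@2, authorship ...
After op 8 (delete): buffer="nj" (len 2), cursors c1@0 c2@0 c3@1, authorship ..
After op 9 (insert('t')): buffer="ttntj" (len 5), cursors c1@2 c2@2 c3@4, authorship 12.3.
Authorship (.=original, N=cursor N): 1 2 . 3 .
Index 1: author = 2

Answer: cursor 2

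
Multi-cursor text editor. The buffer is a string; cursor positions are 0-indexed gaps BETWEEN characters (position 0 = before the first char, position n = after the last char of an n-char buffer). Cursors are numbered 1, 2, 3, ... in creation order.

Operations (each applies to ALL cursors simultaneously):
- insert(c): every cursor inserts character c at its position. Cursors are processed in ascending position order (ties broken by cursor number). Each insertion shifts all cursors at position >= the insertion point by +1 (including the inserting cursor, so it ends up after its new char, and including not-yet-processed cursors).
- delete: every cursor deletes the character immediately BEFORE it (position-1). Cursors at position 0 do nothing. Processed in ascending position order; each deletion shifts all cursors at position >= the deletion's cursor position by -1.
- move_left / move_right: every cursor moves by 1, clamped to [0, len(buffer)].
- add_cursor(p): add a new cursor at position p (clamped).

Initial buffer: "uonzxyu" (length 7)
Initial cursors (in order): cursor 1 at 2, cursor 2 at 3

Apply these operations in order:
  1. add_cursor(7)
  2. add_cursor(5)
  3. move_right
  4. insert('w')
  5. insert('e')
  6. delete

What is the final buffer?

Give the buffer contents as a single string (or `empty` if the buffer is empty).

Answer: uonwzwxywuw

Derivation:
After op 1 (add_cursor(7)): buffer="uonzxyu" (len 7), cursors c1@2 c2@3 c3@7, authorship .......
After op 2 (add_cursor(5)): buffer="uonzxyu" (len 7), cursors c1@2 c2@3 c4@5 c3@7, authorship .......
After op 3 (move_right): buffer="uonzxyu" (len 7), cursors c1@3 c2@4 c4@6 c3@7, authorship .......
After op 4 (insert('w')): buffer="uonwzwxywuw" (len 11), cursors c1@4 c2@6 c4@9 c3@11, authorship ...1.2..4.3
After op 5 (insert('e')): buffer="uonwezwexyweuwe" (len 15), cursors c1@5 c2@8 c4@12 c3@15, authorship ...11.22..44.33
After op 6 (delete): buffer="uonwzwxywuw" (len 11), cursors c1@4 c2@6 c4@9 c3@11, authorship ...1.2..4.3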